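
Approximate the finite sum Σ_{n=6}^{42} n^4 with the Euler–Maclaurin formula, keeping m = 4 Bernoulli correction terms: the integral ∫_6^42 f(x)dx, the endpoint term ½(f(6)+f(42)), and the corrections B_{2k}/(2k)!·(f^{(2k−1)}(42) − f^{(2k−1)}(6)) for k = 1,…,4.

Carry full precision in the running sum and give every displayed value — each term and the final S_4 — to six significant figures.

The integral term ∫_6^42 x^4 dx = 2.61367e+07.
½[f(6) + f(42)] = ½[1296.00 + 3.11170e+06] = 1.55650e+06.
So far: 2.76932e+07.
k=1: B_{2}/(2)! × [f^{(1)}(42) − f^{(1)}(6)] = 1/12 × (296352 − 864.000) = 24624.0.
After k=1: 2.77178e+07.
k=2: B_{4}/(4)! × [f^{(3)}(42) − f^{(3)}(6)] = −1/720 × (1008.00 − 144.000) = -1.20000.
After k=2: 2.77178e+07.
k=3: B_{6}/(6)! × [f^{(5)}(42) − f^{(5)}(6)] = 1/30240 × (0.00000 − 0.00000) = 0.00000.
After k=3: 2.77178e+07.
k=4: B_{8}/(8)! × [f^{(7)}(42) − f^{(7)}(6)] = −1/1209600 × (0.00000 − 0.00000) = 0.00000.

S_4 ≈ 2.77178e+07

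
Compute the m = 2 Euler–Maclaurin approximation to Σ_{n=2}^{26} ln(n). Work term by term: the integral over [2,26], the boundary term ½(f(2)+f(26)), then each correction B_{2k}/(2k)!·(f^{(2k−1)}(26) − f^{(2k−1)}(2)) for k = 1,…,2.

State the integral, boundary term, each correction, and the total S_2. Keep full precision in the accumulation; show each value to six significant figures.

S_2 ≈ 61.2617

∫_2^26 ln(x) dx evaluates to 59.3242.
Endpoint term: (f(2) + f(26))/2 = (0.693147 + 3.25810)/2 = 1.97562.
So far: 61.2998.
k=1: B_{2}/(2)! × [f^{(1)}(26) − f^{(1)}(2)] = 1/12 × (0.0384615 − 0.500000) = -0.0384615.
Running total after k=1: 61.2614.
k=2: B_{4}/(4)! × [f^{(3)}(26) − f^{(3)}(2)] = −1/720 × (0.000113792 − 0.250000) = 0.000347064.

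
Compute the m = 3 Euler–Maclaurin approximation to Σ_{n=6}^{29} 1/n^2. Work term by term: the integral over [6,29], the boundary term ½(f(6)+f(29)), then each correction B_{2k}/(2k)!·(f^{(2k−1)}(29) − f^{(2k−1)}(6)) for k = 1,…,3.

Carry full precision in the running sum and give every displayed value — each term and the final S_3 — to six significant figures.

S_3 ≈ 0.147428

The integral term ∫_6^29 1/x^2 dx = 0.132184.
Endpoint term: (f(6) + f(29))/2 = (0.0277778 + 0.00118906)/2 = 0.0144834.
Integral + boundary = 0.146667.
k=1: B_{2}/(2)! × [f^{(1)}(29) − f^{(1)}(6)] = 1/12 × (-8.20042e-05 − (-0.00925926)) = 0.000764771.
Running total after k=1: 0.147432.
k=2: B_{4}/(4)! × [f^{(3)}(29) − f^{(3)}(6)] = −1/720 × (-1.17010e-06 − (-0.00308642)) = -4.28507e-06.
Running total after k=2: 0.147428.
k=3: B_{6}/(6)! × [f^{(5)}(29) − f^{(5)}(6)] = 1/30240 × (-4.17394e-08 − (-0.00257202)) = 8.50521e-08.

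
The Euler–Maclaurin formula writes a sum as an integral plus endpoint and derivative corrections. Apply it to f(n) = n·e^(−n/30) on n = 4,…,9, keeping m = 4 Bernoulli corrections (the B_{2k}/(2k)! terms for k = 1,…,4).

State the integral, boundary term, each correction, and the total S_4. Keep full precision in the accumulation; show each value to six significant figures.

Integral: ∫_4^9 x·e^(−x/30) dx = 25.9195.
½[f(4) + f(9)] = ½[3.50069 + 6.66736] = 5.08403.
Integral + boundary = 31.0035.
k=1: B_{2}/(2)! × [f^{(1)}(9) − f^{(1)}(4)] = 1/12 × (0.518573 − 0.758484) = -0.0199926.
Partial sum through k=1: 30.9835.
k=2: B_{4}/(4)! × [f^{(3)}(9) − f^{(3)}(4)] = −1/720 × (0.00222245 − 0.00278759) = 7.84909e-07.
Partial sum through k=2: 30.9835.
k=3: B_{6}/(6)! × [f^{(5)}(9) − f^{(5)}(4)] = 1/30240 × (4.29857e-06 − 5.25824e-06) = -3.17351e-11.
Partial sum through k=3: 30.9835.
k=4: B_{8}/(8)! × [f^{(7)}(9) − f^{(7)}(4)] = −1/1209600 × (6.80862e-09 − 8.24352e-09) = 1.18626e-15.

S_4 ≈ 30.9835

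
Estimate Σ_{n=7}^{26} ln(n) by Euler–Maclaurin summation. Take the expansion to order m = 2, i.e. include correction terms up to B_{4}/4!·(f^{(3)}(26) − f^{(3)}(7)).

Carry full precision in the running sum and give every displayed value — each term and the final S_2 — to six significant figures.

S_2 ≈ 54.6825

The integral term ∫_7^26 ln(x) dx = 52.0891.
Endpoint term: (f(7) + f(26))/2 = (1.94591 + 3.25810)/2 = 2.60200.
Running total after boundary: 54.6911.
Correction k=1: B_{2}/2! · (f^{(1)}(26) − f^{(1)}(7)) = 1/12 · (0.0384615 − 0.142857) = -0.00869963.
Partial sum through k=1: 54.6824.
Correction k=2: B_{4}/4! · (f^{(3)}(26) − f^{(3)}(7)) = −1/720 · (0.000113792 − 0.00583090) = 7.94043e-06.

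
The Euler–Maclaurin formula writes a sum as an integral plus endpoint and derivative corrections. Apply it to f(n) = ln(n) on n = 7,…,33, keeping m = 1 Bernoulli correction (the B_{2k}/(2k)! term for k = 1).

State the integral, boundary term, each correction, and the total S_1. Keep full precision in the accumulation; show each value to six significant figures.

S_1 ≈ 78.4752

The integral term ∫_7^33 ln(x) dx = 75.7634.
Endpoint term: (f(7) + f(33))/2 = (1.94591 + 3.49651)/2 = 2.72121.
So far: 78.4846.
k=1: B_{2}/(2)! × [f^{(1)}(33) − f^{(1)}(7)] = 1/12 × (0.0303030 − 0.142857) = -0.00937951.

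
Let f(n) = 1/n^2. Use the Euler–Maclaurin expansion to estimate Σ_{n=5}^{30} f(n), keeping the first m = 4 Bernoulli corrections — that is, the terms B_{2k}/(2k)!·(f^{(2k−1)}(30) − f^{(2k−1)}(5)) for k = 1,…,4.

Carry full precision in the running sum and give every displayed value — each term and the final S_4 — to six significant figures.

S_4 ≈ 0.188539

The integral term ∫_5^30 1/x^2 dx = 0.166667.
Endpoint term: (f(5) + f(30))/2 = (0.0400000 + 0.00111111)/2 = 0.0205556.
Running total after boundary: 0.187222.
Correction k=1: B_{2}/2! · (f^{(1)}(30) − f^{(1)}(5)) = 1/12 · (-7.40741e-05 − (-0.0160000)) = 0.00132716.
Partial sum through k=1: 0.188549.
Correction k=2: B_{4}/4! · (f^{(3)}(30) − f^{(3)}(5)) = −1/720 · (-9.87654e-07 − (-0.00768000)) = -1.06653e-05.
Partial sum through k=2: 0.188539.
Correction k=3: B_{6}/6! · (f^{(5)}(30) − f^{(5)}(5)) = 1/30240 · (-3.29218e-08 − (-0.00921600)) = 3.04761e-07.
Partial sum through k=3: 0.188539.
Correction k=4: B_{8}/8! · (f^{(7)}(30) − f^{(7)}(5)) = −1/1209600 · (-2.04847e-09 − (-0.0206438)) = -1.70667e-08.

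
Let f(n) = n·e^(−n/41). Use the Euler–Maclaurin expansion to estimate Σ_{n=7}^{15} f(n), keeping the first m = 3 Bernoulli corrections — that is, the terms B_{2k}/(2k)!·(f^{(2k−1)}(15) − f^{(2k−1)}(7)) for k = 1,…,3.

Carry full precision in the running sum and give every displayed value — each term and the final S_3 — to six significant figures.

Integral: ∫_7^15 x·e^(−x/41) dx = 66.6025.
½[f(7) + f(15)] = ½[5.90133 + 10.4041] = 8.15270.
Integral + boundary = 74.7552.
Order-1 term: 1/12 · (0.439847 − 0.699113) = -0.0216055.
Running total after k=1: 74.7336.
Order-2 term: −1/720 · (0.00108689 − 0.00141892) = 4.61161e-07.
Running total after k=2: 74.7336.
Order-3 term: 1/30240 · (1.13749e-06 − 1.44078e-06) = -1.00296e-11.

S_3 ≈ 74.7336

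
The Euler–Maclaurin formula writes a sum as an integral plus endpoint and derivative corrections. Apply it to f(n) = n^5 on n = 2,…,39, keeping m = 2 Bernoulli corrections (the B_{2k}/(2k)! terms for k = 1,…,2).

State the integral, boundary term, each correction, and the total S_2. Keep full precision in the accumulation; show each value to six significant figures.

Integral: ∫_2^39 x^5 dx = 5.86457e+08.
Endpoint term: (f(2) + f(39))/2 = (32.0000 + 9.02242e+07)/2 = 4.51121e+07.
Running total after boundary: 6.31569e+08.
Order-1 term: 1/12 · (1.15672e+07 − 80.0000) = 963927.
After k=1: 6.32533e+08.
Order-2 term: −1/720 · (91260.0 − 240.000) = -126.417.

S_2 ≈ 6.32533e+08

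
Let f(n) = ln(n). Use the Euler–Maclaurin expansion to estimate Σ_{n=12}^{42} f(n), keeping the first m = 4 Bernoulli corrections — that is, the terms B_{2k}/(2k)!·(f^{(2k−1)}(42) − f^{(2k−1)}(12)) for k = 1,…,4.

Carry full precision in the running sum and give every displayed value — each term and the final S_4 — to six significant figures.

∫_12^42 ln(x) dx evaluates to 97.1632.
½[f(12) + f(42)] = ½[2.48491 + 3.73767] = 3.11129.
Running total after boundary: 100.275.
Order-1 term: 1/12 · (0.0238095 − 0.0833333) = -0.00496032.
After k=1: 100.270.
Order-2 term: −1/720 · (2.69949e-05 − 0.00115741) = 1.57002e-06.
After k=2: 100.270.
Order-3 term: 1/30240 · (1.83639e-07 − 9.64506e-05) = -3.18343e-09.
After k=3: 100.270.
Order-4 term: −1/1209600 · (3.12311e-09 − 2.00939e-05) = 1.66094e-11.

S_4 ≈ 100.270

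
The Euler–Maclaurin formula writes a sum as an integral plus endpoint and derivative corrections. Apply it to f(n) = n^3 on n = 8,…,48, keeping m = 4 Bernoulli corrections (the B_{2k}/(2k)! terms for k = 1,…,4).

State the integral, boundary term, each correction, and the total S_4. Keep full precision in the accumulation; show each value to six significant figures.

∫_8^48 x^3 dx evaluates to 1.32608e+06.
½[f(8) + f(48)] = ½[512.000 + 110592] = 55552.0.
So far: 1.38163e+06.
Order-1 term: 1/12 · (6912.00 − 192.000) = 560.000.
After k=1: 1.38219e+06.
Order-2 term: −1/720 · (6.00000 − 6.00000) = 0.00000.
After k=2: 1.38219e+06.
Order-3 term: 1/30240 · (0.00000 − 0.00000) = 0.00000.
After k=3: 1.38219e+06.
Order-4 term: −1/1209600 · (0.00000 − 0.00000) = 0.00000.

S_4 ≈ 1.38219e+06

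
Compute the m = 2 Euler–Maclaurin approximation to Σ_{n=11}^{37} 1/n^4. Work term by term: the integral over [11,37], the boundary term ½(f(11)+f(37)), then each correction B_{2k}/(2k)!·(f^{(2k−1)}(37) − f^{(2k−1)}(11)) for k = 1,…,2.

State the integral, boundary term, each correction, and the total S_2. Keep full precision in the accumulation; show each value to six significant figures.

S_2 ≈ 0.000280331

The integral term ∫_11^37 1/x^4 dx = 0.000243858.
½[f(11) + f(37)] = ½[6.83013e-05 + 5.33572e-07] = 3.44175e-05.
So far: 0.000278275.
Correction k=1: B_{2}/2! · (f^{(1)}(37) − f^{(1)}(11)) = 1/12 · (-5.76835e-08 − (-2.48369e-05)) = 2.06493e-06.
After k=1: 0.000280340.
Correction k=2: B_{4}/4! · (f^{(3)}(37) − f^{(3)}(11)) = −1/720 · (-1.26406e-09 − (-6.15790e-06)) = -8.55088e-09.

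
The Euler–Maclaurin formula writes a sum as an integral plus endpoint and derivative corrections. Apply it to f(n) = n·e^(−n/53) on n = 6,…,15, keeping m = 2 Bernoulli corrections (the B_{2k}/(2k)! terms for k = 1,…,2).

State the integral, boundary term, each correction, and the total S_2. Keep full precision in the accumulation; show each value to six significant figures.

S_2 ≈ 84.9777

∫_6^15 x·e^(−x/53) dx evaluates to 76.6684.
½[f(6) + f(15)] = ½[5.35779 + 11.3026] = 8.33019.
So far: 84.9986.
Correction k=1: B_{2}/2! · (f^{(1)}(15) − f^{(1)}(6)) = 1/12 · (0.540249 − 0.791875) = -0.0209688.
Partial sum through k=1: 84.9777.
Correction k=2: B_{4}/4! · (f^{(3)}(15) − f^{(3)}(6)) = −1/720 · (0.000728822 − 0.000917695) = 2.62324e-07.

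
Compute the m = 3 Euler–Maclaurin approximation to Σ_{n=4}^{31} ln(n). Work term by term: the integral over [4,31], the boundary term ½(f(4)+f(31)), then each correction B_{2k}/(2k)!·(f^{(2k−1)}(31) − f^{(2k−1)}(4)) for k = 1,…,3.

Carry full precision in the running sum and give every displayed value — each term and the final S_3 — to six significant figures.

S_3 ≈ 76.3005

The integral term ∫_4^31 ln(x) dx = 73.9084.
Endpoint term: (f(4) + f(31))/2 = (1.38629 + 3.43399)/2 = 2.41014.
Integral + boundary = 76.3186.
k=1: B_{2}/(2)! × [f^{(1)}(31) − f^{(1)}(4)] = 1/12 × (0.0322581 − 0.250000) = -0.0181452.
After k=1: 76.3004.
k=2: B_{4}/(4)! × [f^{(3)}(31) − f^{(3)}(4)] = −1/720 × (6.71344e-05 − 0.0312500) = 4.33095e-05.
After k=2: 76.3005.
k=3: B_{6}/(6)! × [f^{(5)}(31) − f^{(5)}(4)] = 1/30240 × (8.38306e-07 − 0.0234375) = -7.75022e-07.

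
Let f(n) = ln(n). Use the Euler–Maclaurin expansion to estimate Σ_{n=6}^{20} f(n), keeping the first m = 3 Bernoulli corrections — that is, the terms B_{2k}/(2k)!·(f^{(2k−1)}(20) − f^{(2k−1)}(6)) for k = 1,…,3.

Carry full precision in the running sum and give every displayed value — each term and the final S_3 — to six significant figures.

S_3 ≈ 37.5481

The integral term ∫_6^20 ln(x) dx = 35.1641.
Boundary: ½(f(6) + f(20)) = ½(1.79176 + 2.99573) = 2.39375.
Integral + boundary = 37.5578.
Correction k=1: B_{2}/2! · (f^{(1)}(20) − f^{(1)}(6)) = 1/12 · (0.0500000 − 0.166667) = -0.00972222.
After k=1: 37.5481.
Correction k=2: B_{4}/4! · (f^{(3)}(20) − f^{(3)}(6)) = −1/720 · (0.000250000 − 0.00925926) = 1.25129e-05.
After k=2: 37.5481.
Correction k=3: B_{6}/6! · (f^{(5)}(20) − f^{(5)}(6)) = 1/30240 · (7.50000e-06 − 0.00308642) = -1.01816e-07.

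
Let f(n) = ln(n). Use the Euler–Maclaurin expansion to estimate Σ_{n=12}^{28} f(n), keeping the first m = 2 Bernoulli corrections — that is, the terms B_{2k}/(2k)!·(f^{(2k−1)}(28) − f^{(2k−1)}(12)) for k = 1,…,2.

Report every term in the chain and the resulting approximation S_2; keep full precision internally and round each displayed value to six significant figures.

Integral: ∫_12^28 ln(x) dx = 47.4828.
Boundary: ½(f(12) + f(28)) = ½(2.48491 + 3.33220) = 2.90856.
So far: 50.3914.
Order-1 term: 1/12 · (0.0357143 − 0.0833333) = -0.00396825.
After k=1: 50.3874.
Order-2 term: −1/720 · (9.11079e-05 − 0.00115741) = 1.48097e-06.

S_2 ≈ 50.3874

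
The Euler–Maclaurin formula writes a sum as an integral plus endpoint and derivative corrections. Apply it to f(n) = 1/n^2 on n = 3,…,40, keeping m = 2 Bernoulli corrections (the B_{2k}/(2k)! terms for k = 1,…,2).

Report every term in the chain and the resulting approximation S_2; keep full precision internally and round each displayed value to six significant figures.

The integral term ∫_3^40 1/x^2 dx = 0.308333.
½[f(3) + f(40)] = ½[0.111111 + 0.000625000] = 0.0558681.
Running total after boundary: 0.364201.
k=1: B_{2}/(2)! × [f^{(1)}(40) − f^{(1)}(3)] = 1/12 × (-3.12500e-05 − (-0.0740741)) = 0.00617024.
Partial sum through k=1: 0.370372.
k=2: B_{4}/(4)! × [f^{(3)}(40) − f^{(3)}(3)] = −1/720 × (-2.34375e-07 − (-0.0987654)) = -0.000137174.

S_2 ≈ 0.370234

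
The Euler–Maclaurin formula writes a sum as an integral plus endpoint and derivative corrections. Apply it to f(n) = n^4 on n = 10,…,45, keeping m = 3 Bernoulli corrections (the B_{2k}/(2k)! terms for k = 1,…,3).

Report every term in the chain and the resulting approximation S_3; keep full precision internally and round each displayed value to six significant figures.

S_3 ≈ 3.89710e+07

∫_10^45 x^4 dx evaluates to 3.68856e+07.
Boundary: ½(f(10) + f(45)) = ½(10000.0 + 4.10062e+06) = 2.05531e+06.
Integral + boundary = 3.89409e+07.
k=1: B_{2}/(2)! × [f^{(1)}(45) − f^{(1)}(10)] = 1/12 × (364500 − 4000.00) = 30041.7.
Running total after k=1: 3.89710e+07.
k=2: B_{4}/(4)! × [f^{(3)}(45) − f^{(3)}(10)] = −1/720 × (1080.00 − 240.000) = -1.16667.
Running total after k=2: 3.89710e+07.
k=3: B_{6}/(6)! × [f^{(5)}(45) − f^{(5)}(10)] = 1/30240 × (0.00000 − 0.00000) = 0.00000.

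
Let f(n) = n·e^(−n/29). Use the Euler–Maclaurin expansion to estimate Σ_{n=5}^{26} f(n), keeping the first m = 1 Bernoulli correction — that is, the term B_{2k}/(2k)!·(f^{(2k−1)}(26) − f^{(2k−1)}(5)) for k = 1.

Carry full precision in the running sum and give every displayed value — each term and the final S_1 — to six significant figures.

S_1 ≈ 186.483

The integral term ∫_5^26 x·e^(−x/29) dx = 179.129.
½[f(5) + f(26)] = ½[4.20815 + 10.6073] = 7.40774.
Integral + boundary = 186.537.
Correction k=1: B_{2}/2! · (f^{(1)}(26) − f^{(1)}(5)) = 1/12 · (0.0422042 − 0.696522) = -0.0545265.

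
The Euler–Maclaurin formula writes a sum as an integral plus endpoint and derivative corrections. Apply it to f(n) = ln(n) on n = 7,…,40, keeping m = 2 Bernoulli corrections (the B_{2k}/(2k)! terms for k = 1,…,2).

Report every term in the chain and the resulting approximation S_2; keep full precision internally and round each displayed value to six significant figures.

The integral term ∫_7^40 ln(x) dx = 100.934.
½[f(7) + f(40)] = ½[1.94591 + 3.68888] = 2.81739.
Running total after boundary: 103.751.
Correction k=1: B_{2}/2! · (f^{(1)}(40) − f^{(1)}(7)) = 1/12 · (0.0250000 − 0.142857) = -0.00982143.
Running total after k=1: 103.741.
Correction k=2: B_{4}/4! · (f^{(3)}(40) − f^{(3)}(7)) = −1/720 · (3.12500e-05 − 0.00583090) = 8.05507e-06.

S_2 ≈ 103.741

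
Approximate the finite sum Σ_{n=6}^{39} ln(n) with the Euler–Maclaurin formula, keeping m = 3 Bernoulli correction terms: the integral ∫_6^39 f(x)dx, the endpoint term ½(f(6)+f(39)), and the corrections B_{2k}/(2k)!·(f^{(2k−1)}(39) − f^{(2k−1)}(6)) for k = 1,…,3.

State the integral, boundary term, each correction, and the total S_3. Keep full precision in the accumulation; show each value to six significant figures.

The integral term ∫_6^39 ln(x) dx = 99.1283.
Boundary: ½(f(6) + f(39)) = ½(1.79176 + 3.66356) = 2.72766.
So far: 101.856.
Correction k=1: B_{2}/2! · (f^{(1)}(39) − f^{(1)}(6)) = 1/12 · (0.0256410 − 0.166667) = -0.0117521.
Running total after k=1: 101.844.
Correction k=2: B_{4}/4! · (f^{(3)}(39) − f^{(3)}(6)) = −1/720 · (3.37160e-05 − 0.00925926) = 1.28133e-05.
Running total after k=2: 101.844.
Correction k=3: B_{6}/6! · (f^{(5)}(39) − f^{(5)}(6)) = 1/30240 · (2.66004e-07 − 0.00308642) = -1.02055e-07.

S_3 ≈ 101.844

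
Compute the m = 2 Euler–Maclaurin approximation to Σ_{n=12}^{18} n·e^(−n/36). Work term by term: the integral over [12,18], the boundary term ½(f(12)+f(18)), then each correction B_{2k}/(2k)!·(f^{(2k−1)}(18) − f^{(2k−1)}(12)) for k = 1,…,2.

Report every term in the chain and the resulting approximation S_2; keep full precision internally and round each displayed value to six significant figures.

S_2 ≈ 68.8139

∫_12^18 x·e^(−x/36) dx evaluates to 59.0705.
½[f(12) + f(18)] = ½[8.59838 + 10.9176] = 9.75796.
So far: 68.8285.
k=1: B_{2}/(2)! × [f^{(1)}(18) − f^{(1)}(12)] = 1/12 × (0.303265 − 0.477688) = -0.0145352.
After k=1: 68.8139.
k=2: B_{4}/(4)! × [f^{(3)}(18) − f^{(3)}(12)] = −1/720 × (0.00117001 − 0.00147434) = 4.22693e-07.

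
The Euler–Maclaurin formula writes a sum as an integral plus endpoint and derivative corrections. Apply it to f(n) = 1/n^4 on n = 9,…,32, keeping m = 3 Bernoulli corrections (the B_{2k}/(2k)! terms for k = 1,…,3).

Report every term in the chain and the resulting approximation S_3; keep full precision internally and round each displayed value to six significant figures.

∫_9^32 1/x^4 dx evaluates to 0.000447075.
Boundary: ½(f(9) + f(32)) = ½(0.000152416 + 9.53674e-07) = 7.66847e-05.
Integral + boundary = 0.000523760.
Correction k=1: B_{2}/2! · (f^{(1)}(32) − f^{(1)}(9)) = 1/12 · (-1.19209e-07 − (-6.77404e-05)) = 5.63510e-06.
Running total after k=1: 0.000529395.
Correction k=2: B_{4}/4! · (f^{(3)}(32) − f^{(3)}(9)) = −1/720 · (-3.49246e-09 − (-2.50890e-05)) = -3.48410e-08.
Running total after k=2: 0.000529360.
Correction k=3: B_{6}/6! · (f^{(5)}(32) − f^{(5)}(9)) = 1/30240 · (-1.90994e-10 − (-1.73455e-05)) = 5.73588e-10.

S_3 ≈ 0.000529360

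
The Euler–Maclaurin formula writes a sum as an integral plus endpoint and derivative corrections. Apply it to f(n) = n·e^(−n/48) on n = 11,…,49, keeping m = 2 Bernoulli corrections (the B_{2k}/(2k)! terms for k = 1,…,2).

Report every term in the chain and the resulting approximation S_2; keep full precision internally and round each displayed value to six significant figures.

S_2 ≈ 587.613

The integral term ∫_11^49 x·e^(−x/48) dx = 574.464.
½[f(11) + f(49)] = ½[8.74716 + 17.6544] = 13.2008.
Integral + boundary = 587.664.
Order-1 term: 1/12 · (-0.00750614 − 0.612964) = -0.0517058.
Partial sum through k=1: 587.613.
Order-2 term: −1/720 · (0.000309498 − 0.000956318) = 8.98361e-07.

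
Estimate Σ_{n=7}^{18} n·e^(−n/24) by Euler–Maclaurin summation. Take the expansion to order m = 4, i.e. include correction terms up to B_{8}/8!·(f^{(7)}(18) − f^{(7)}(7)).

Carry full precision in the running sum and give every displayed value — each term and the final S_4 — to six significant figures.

The integral term ∫_7^18 x·e^(−x/24) dx = 79.6355.
Endpoint term: (f(7) + f(18))/2 = (5.22912 + 8.50260)/2 = 6.86586.
Integral + boundary = 86.5014.
k=1: B_{2}/(2)! × [f^{(1)}(18) − f^{(1)}(7)] = 1/12 × (0.118092 − 0.529137) = -0.0342538.
Partial sum through k=1: 86.4671.
k=2: B_{4}/(4)! × [f^{(3)}(18) − f^{(3)}(7)] = −1/720 × (0.00184518 − 0.00351245) = 2.31565e-06.
Partial sum through k=2: 86.4671.
k=3: B_{6}/(6)! × [f^{(5)}(18) − f^{(5)}(7)] = 1/30240 × (6.05094e-06 − 1.06012e-05) = -1.50470e-10.
Partial sum through k=3: 86.4671.
k=4: B_{8}/(8)! × [f^{(7)}(18) − f^{(7)}(7)] = −1/1209600 × (1.54487e-08 − 2.62227e-08) = 8.90711e-15.

S_4 ≈ 86.4671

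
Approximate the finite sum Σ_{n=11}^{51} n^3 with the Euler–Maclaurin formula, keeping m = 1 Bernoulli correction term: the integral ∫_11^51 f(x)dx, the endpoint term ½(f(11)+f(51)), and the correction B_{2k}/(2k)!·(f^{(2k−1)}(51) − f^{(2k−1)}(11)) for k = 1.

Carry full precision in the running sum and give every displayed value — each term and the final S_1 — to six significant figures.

S_1 ≈ 1.75525e+06

∫_11^51 x^3 dx evaluates to 1.68764e+06.
½[f(11) + f(51)] = ½[1331.00 + 132651] = 66991.0.
Running total after boundary: 1.75463e+06.
Order-1 term: 1/12 · (7803.00 − 363.000) = 620.000.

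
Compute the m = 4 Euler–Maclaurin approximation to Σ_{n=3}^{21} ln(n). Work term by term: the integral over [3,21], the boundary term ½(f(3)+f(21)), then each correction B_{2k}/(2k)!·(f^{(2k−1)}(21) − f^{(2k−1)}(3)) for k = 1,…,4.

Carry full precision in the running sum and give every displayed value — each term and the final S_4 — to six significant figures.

∫_3^21 ln(x) dx evaluates to 42.6391.
Endpoint term: (f(3) + f(21))/2 = (1.09861 + 3.04452)/2 = 2.07157.
So far: 44.7107.
Order-1 term: 1/12 · (0.0476190 − 0.333333) = -0.0238095.
Running total after k=1: 44.6869.
Order-2 term: −1/720 · (0.000215959 − 0.0740741) = 0.000102581.
Running total after k=2: 44.6870.
Order-3 term: 1/30240 · (5.87645e-06 − 0.0987654) = -3.26586e-06.
Running total after k=3: 44.6870.
Order-4 term: −1/1209600 · (3.99758e-07 − 0.329218) = 2.72171e-07.

S_4 ≈ 44.6870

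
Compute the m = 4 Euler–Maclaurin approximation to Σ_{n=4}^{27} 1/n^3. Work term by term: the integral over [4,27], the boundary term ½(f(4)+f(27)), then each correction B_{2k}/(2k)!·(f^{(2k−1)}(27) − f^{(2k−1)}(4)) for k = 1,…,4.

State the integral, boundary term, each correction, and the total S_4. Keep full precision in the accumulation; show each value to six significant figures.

The integral term ∫_4^27 1/x^3 dx = 0.0305641.
Endpoint term: (f(4) + f(27))/2 = (0.0156250 + 5.08053e-05)/2 = 0.00783790.
So far: 0.0384020.
Correction k=1: B_{2}/2! · (f^{(1)}(27) − f^{(1)}(4)) = 1/12 · (-5.64503e-06 − (-0.0117188)) = 0.000976092.
After k=1: 0.0393781.
Correction k=2: B_{4}/4! · (f^{(3)}(27) − f^{(3)}(4)) = −1/720 · (-1.54870e-07 − (-0.0146484)) = -2.03448e-05.
After k=2: 0.0393578.
Correction k=3: B_{6}/6! · (f^{(5)}(27) − f^{(5)}(4)) = 1/30240 · (-8.92258e-09 − (-0.0384521)) = 1.27157e-06.
After k=3: 0.0393591.
Correction k=4: B_{8}/8! · (f^{(7)}(27) − f^{(7)}(4)) = −1/1209600 · (-8.81242e-10 − (-0.173035)) = -1.43051e-07.

S_4 ≈ 0.0393589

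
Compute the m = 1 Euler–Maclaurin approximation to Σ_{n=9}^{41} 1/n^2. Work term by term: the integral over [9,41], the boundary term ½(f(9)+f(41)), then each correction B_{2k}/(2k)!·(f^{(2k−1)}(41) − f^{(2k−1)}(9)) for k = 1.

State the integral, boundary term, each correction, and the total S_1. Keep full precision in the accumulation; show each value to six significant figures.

∫_9^41 1/x^2 dx evaluates to 0.0867209.
½[f(9) + f(41)] = ½[0.0123457 + 0.000594884] = 0.00647028.
So far: 0.0931911.
Correction k=1: B_{2}/2! · (f^{(1)}(41) − f^{(1)}(9)) = 1/12 · (-2.90187e-05 − (-0.00274348)) = 0.000226205.

S_1 ≈ 0.0934174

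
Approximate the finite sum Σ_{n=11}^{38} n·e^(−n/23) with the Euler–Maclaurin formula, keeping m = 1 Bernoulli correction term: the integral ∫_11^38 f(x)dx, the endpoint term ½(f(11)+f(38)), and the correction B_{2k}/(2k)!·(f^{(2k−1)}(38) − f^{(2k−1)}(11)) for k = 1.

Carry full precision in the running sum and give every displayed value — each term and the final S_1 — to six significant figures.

Integral: ∫_11^38 x·e^(−x/23) dx = 215.870.
Boundary: ½(f(11) + f(38)) = ½(6.81847 + 7.28205) = 7.05026.
So far: 222.920.
k=1: B_{2}/(2)! × [f^{(1)}(38) − f^{(1)}(11)] = 1/12 × (-0.124978 − 0.323405) = -0.0373653.

S_1 ≈ 222.883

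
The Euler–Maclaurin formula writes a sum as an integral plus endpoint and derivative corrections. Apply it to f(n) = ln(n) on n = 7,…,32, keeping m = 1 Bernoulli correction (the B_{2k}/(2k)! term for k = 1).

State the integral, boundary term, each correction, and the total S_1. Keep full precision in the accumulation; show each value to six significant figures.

S_1 ≈ 74.9787

∫_7^32 ln(x) dx evaluates to 72.2822.
Endpoint term: (f(7) + f(32))/2 = (1.94591 + 3.46574)/2 = 2.70582.
So far: 74.9880.
Correction k=1: B_{2}/2! · (f^{(1)}(32) − f^{(1)}(7)) = 1/12 · (0.0312500 − 0.142857) = -0.00930060.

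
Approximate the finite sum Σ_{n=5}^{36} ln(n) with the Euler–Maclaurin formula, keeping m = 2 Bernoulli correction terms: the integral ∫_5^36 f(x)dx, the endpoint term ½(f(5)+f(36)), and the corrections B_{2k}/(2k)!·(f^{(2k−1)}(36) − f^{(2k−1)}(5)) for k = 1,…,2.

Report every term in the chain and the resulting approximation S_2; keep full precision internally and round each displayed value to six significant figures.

S_2 ≈ 92.5416

Integral: ∫_5^36 ln(x) dx = 89.9595.
Boundary: ½(f(5) + f(36)) = ½(1.60944 + 3.58352) = 2.59648.
Running total after boundary: 92.5560.
k=1: B_{2}/(2)! × [f^{(1)}(36) − f^{(1)}(5)] = 1/12 × (0.0277778 − 0.200000) = -0.0143519.
Partial sum through k=1: 92.5416.
k=2: B_{4}/(4)! × [f^{(3)}(36) − f^{(3)}(5)] = −1/720 × (4.28669e-05 − 0.0160000) = 2.21627e-05.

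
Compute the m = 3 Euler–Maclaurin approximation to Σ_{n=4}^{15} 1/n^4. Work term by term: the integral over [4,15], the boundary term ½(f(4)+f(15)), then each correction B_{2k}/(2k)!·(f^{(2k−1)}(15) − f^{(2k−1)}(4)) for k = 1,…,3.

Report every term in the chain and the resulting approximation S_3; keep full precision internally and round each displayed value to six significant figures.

S_3 ≈ 0.00738833

∫_4^15 1/x^4 dx evaluates to 0.00510957.
½[f(4) + f(15)] = ½[0.00390625 + 1.97531e-05] = 0.00196300.
Running total after boundary: 0.00707257.
Correction k=1: B_{2}/2! · (f^{(1)}(15) − f^{(1)}(4)) = 1/12 · (-5.26749e-06 − (-0.00390625)) = 0.000325082.
Partial sum through k=1: 0.00739765.
Correction k=2: B_{4}/4! · (f^{(3)}(15) − f^{(3)}(4)) = −1/720 · (-7.02332e-07 − (-0.00732422)) = -1.01716e-05.
Partial sum through k=2: 0.00738748.
Correction k=3: B_{6}/6! · (f^{(5)}(15) − f^{(5)}(4)) = 1/30240 · (-1.74803e-07 − (-0.0256348)) = 8.47705e-07.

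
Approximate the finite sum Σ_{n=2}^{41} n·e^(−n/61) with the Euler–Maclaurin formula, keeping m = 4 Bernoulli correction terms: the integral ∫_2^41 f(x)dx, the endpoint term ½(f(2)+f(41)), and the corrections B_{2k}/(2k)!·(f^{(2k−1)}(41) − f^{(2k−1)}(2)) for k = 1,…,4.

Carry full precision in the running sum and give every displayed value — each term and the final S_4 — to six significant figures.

The integral term ∫_2^41 x·e^(−x/61) dx = 541.970.
Endpoint term: (f(2) + f(41))/2 = (1.93549 + 20.9354)/2 = 11.4354.
So far: 553.406.
k=1: B_{2}/(2)! × [f^{(1)}(41) − f^{(1)}(2)] = 1/12 × (0.167416 − 0.936015) = -0.0640499.
After k=1: 553.342.
k=2: B_{4}/(4)! × [f^{(3)}(41) − f^{(3)}(2)] = −1/720 × (0.000319445 − 0.000771702) = 6.28136e-07.
After k=2: 553.342.
k=3: B_{6}/(6)! × [f^{(5)}(41) − f^{(5)}(2)] = 1/30240 × (1.59607e-07 − 3.47180e-07) = -6.20280e-12.
After k=3: 553.342.
k=4: B_{8}/(8)! × [f^{(7)}(41) − f^{(7)}(2)] = −1/1209600 × (6.27156e-11 − 1.30870e-10) = 5.63448e-17.

S_4 ≈ 553.342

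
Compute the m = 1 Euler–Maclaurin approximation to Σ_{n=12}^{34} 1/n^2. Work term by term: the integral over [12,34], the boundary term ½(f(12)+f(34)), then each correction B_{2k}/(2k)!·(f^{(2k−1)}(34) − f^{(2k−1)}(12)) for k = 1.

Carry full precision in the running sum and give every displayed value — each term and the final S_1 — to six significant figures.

S_1 ≈ 0.0579185

The integral term ∫_12^34 1/x^2 dx = 0.0539216.
Boundary: ½(f(12) + f(34)) = ½(0.00694444 + 0.000865052) = 0.00390475.
Integral + boundary = 0.0578263.
Correction k=1: B_{2}/2! · (f^{(1)}(34) − f^{(1)}(12)) = 1/12 · (-5.08854e-05 − (-0.00115741)) = 9.22102e-05.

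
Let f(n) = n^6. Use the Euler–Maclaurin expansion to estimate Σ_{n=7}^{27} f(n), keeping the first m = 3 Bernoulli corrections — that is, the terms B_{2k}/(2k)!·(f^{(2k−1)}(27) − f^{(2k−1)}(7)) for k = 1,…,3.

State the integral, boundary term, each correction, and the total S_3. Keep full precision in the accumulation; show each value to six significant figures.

∫_7^27 x^6 dx evaluates to 1.49422e+09.
Endpoint term: (f(7) + f(27))/2 = (117649 + 3.87420e+08)/2 = 1.93769e+08.
So far: 1.68799e+09.
Order-1 term: 1/12 · (8.60934e+07 − 100842) = 7.16605e+06.
After k=1: 1.69515e+09.
Order-2 term: −1/720 · (2.36196e+06 − 41160.0) = -3223.33.
After k=2: 1.69515e+09.
Order-3 term: 1/30240 · (19440.0 − 5040.00) = 0.476190.

S_3 ≈ 1.69515e+09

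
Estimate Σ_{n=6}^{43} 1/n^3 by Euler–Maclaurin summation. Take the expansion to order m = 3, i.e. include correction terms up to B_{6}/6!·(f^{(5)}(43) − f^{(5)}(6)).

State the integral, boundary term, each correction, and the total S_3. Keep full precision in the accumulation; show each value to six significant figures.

Integral: ∫_6^43 1/x^3 dx = 0.0136185.
Boundary: ½(f(6) + f(43)) = ½(0.00462963 + 1.25775e-05) = 0.00232110.
So far: 0.0159396.
Order-1 term: 1/12 · (-8.77501e-07 − (-0.00231481)) = 0.000192828.
Running total after k=1: 0.0161324.
Order-2 term: −1/720 · (-9.49162e-09 − (-0.00128601)) = -1.78611e-06.
Running total after k=2: 0.0161306.
Order-3 term: 1/30240 · (-2.15602e-10 − (-0.00150034)) = 4.96145e-08.

S_3 ≈ 0.0161307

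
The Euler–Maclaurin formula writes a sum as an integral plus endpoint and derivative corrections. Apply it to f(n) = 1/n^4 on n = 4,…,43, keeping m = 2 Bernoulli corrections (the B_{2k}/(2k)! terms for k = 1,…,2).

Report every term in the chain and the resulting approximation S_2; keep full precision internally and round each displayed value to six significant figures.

S_2 ≈ 0.00747276

The integral term ∫_4^43 1/x^4 dx = 0.00520414.
Endpoint term: (f(4) + f(43))/2 = (0.00390625 + 2.92500e-07)/2 = 0.00195327.
Integral + boundary = 0.00715741.
k=1: B_{2}/(2)! × [f^{(1)}(43) − f^{(1)}(4)] = 1/12 × (-2.72093e-08 − (-0.00390625)) = 0.000325519.
Running total after k=1: 0.00748293.
k=2: B_{4}/(4)! × [f^{(3)}(43) − f^{(3)}(4)] = −1/720 × (-4.41471e-10 − (-0.00732422)) = -1.01725e-05.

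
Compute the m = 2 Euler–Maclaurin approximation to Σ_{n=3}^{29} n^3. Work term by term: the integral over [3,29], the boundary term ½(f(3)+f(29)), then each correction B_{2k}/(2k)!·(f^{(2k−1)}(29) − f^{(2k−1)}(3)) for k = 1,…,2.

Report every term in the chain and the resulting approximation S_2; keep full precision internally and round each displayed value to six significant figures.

∫_3^29 x^3 dx evaluates to 176800.
Endpoint term: (f(3) + f(29))/2 = (27.0000 + 24389.0)/2 = 12208.0.
Running total after boundary: 189008.
Order-1 term: 1/12 · (2523.00 − 27.0000) = 208.000.
Running total after k=1: 189216.
Order-2 term: −1/720 · (6.00000 − 6.00000) = 0.00000.

S_2 ≈ 189216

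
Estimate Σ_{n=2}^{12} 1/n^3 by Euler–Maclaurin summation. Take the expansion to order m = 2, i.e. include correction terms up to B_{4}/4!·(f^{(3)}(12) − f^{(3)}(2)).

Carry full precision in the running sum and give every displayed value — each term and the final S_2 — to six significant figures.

S_2 ≈ 0.198628

The integral term ∫_2^12 1/x^3 dx = 0.121528.
½[f(2) + f(12)] = ½[0.125000 + 0.000578704] = 0.0627894.
Running total after boundary: 0.184317.
Order-1 term: 1/12 · (-0.000144676 − (-0.187500)) = 0.0156129.
Partial sum through k=1: 0.199930.
Order-2 term: −1/720 · (-2.00939e-05 − (-0.937500)) = -0.00130206.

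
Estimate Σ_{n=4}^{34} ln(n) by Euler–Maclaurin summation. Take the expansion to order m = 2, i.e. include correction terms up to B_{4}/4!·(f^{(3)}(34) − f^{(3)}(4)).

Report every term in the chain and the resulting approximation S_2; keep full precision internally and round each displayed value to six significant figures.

S_2 ≈ 86.7891

The integral term ∫_4^34 ln(x) dx = 84.3511.
½[f(4) + f(34)] = ½[1.38629 + 3.52636] = 2.45633.
Integral + boundary = 86.8074.
Correction k=1: B_{2}/2! · (f^{(1)}(34) − f^{(1)}(4)) = 1/12 · (0.0294118 − 0.250000) = -0.0183824.
Partial sum through k=1: 86.7890.
Correction k=2: B_{4}/4! · (f^{(3)}(34) − f^{(3)}(4)) = −1/720 · (5.08854e-05 − 0.0312500) = 4.33321e-05.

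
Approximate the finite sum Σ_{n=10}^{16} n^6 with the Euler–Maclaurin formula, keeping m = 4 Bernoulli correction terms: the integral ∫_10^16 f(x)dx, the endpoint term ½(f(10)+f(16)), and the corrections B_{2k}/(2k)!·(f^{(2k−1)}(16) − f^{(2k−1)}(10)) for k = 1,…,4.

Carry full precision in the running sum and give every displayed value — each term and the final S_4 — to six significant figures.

The integral term ∫_10^16 x^6 dx = 3.69194e+07.
Endpoint term: (f(10) + f(16))/2 = (1.00000e+06 + 1.67772e+07)/2 = 8.88861e+06.
Running total after boundary: 4.58080e+07.
k=1: B_{2}/(2)! × [f^{(1)}(16) − f^{(1)}(10)] = 1/12 × (6.29146e+06 − 600000) = 474288.
After k=1: 4.62822e+07.
k=2: B_{4}/(4)! × [f^{(3)}(16) − f^{(3)}(10)] = −1/720 × (491520 − 120000) = -516.000.
After k=2: 4.62817e+07.
k=3: B_{6}/(6)! × [f^{(5)}(16) − f^{(5)}(10)] = 1/30240 × (11520.0 − 7200.00) = 0.142857.
After k=3: 4.62817e+07.
k=4: B_{8}/(8)! × [f^{(7)}(16) − f^{(7)}(10)] = −1/1209600 × (0.00000 − 0.00000) = 0.00000.

S_4 ≈ 4.62817e+07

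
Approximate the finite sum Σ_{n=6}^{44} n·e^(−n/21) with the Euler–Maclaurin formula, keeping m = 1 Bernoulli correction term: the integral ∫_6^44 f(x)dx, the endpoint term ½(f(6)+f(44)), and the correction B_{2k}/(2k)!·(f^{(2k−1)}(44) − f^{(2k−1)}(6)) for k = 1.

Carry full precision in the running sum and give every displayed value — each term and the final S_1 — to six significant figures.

∫_6^44 x·e^(−x/21) dx evaluates to 258.137.
½[f(6) + f(44)] = ½[4.50886 + 5.41380] = 4.96133.
Running total after boundary: 263.098.
k=1: B_{2}/(2)! × [f^{(1)}(44) − f^{(1)}(6)] = 1/12 × (-0.134759 − 0.536769) = -0.0559607.

S_1 ≈ 263.042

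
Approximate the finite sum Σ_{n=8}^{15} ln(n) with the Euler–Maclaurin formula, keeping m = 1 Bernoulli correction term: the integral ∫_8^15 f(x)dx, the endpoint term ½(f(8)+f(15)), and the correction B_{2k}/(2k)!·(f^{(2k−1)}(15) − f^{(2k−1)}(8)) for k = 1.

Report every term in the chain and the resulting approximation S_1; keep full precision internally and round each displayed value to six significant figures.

S_1 ≈ 19.3741

∫_8^15 ln(x) dx evaluates to 16.9852.
Boundary: ½(f(8) + f(15)) = ½(2.07944 + 2.70805) = 2.39375.
Integral + boundary = 19.3790.
Correction k=1: B_{2}/2! · (f^{(1)}(15) − f^{(1)}(8)) = 1/12 · (0.0666667 − 0.125000) = -0.00486111.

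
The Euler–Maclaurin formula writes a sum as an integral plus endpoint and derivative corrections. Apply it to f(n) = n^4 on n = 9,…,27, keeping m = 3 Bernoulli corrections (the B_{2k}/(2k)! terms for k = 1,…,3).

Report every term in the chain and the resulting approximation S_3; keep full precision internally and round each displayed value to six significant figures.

∫_9^27 x^4 dx evaluates to 2.85797e+06.
Boundary: ½(f(9) + f(27)) = ½(6561.00 + 531441) = 269001.
Integral + boundary = 3.12697e+06.
k=1: B_{2}/(2)! × [f^{(1)}(27) − f^{(1)}(9)] = 1/12 × (78732.0 − 2916.00) = 6318.00.
Partial sum through k=1: 3.13329e+06.
k=2: B_{4}/(4)! × [f^{(3)}(27) − f^{(3)}(9)] = −1/720 × (648.000 − 216.000) = -0.600000.
Partial sum through k=2: 3.13329e+06.
k=3: B_{6}/(6)! × [f^{(5)}(27) − f^{(5)}(9)] = 1/30240 × (0.00000 − 0.00000) = 0.00000.

S_3 ≈ 3.13329e+06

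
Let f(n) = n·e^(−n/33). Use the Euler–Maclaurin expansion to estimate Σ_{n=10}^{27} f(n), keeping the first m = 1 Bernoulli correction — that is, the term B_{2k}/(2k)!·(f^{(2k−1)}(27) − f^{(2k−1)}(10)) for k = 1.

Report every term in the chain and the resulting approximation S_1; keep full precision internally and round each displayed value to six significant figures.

S_1 ≈ 184.012

∫_10^27 x·e^(−x/33) dx evaluates to 174.399.
½[f(10) + f(27)] = ½[7.38577 + 11.9133] = 9.64953.
Integral + boundary = 184.048.
k=1: B_{2}/(2)! × [f^{(1)}(27) − f^{(1)}(10)] = 1/12 × (0.0802242 − 0.514766) = -0.0362118.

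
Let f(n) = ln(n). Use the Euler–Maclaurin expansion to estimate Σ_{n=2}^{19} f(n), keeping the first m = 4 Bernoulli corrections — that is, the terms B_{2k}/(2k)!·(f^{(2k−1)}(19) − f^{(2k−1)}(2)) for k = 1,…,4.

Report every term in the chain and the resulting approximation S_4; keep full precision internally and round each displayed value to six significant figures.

∫_2^19 ln(x) dx evaluates to 37.5580.
Endpoint term: (f(2) + f(19))/2 = (0.693147 + 2.94444)/2 = 1.81879.
So far: 39.3768.
k=1: B_{2}/(2)! × [f^{(1)}(19) − f^{(1)}(2)] = 1/12 × (0.0526316 − 0.500000) = -0.0372807.
Partial sum through k=1: 39.3396.
k=2: B_{4}/(4)! × [f^{(3)}(19) − f^{(3)}(2)] = −1/720 × (0.000291588 − 0.250000) = 0.000346817.
Partial sum through k=2: 39.3399.
k=3: B_{6}/(6)! × [f^{(5)}(19) − f^{(5)}(2)] = 1/30240 × (9.69267e-06 − 0.750000) = -2.48013e-05.
Partial sum through k=3: 39.3399.
k=4: B_{8}/(8)! × [f^{(7)}(19) − f^{(7)}(2)] = −1/1209600 × (8.05485e-07 − 5.62500) = 4.65030e-06.

S_4 ≈ 39.3399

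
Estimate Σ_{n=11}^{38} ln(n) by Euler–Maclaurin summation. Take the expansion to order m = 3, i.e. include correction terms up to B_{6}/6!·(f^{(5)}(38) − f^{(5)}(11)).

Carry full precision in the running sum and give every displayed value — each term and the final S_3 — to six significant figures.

S_3 ≈ 87.8638

Integral: ∫_11^38 ln(x) dx = 84.8514.
Boundary: ½(f(11) + f(38)) = ½(2.39790 + 3.63759) = 3.01774.
Running total after boundary: 87.8692.
Correction k=1: B_{2}/2! · (f^{(1)}(38) − f^{(1)}(11)) = 1/12 · (0.0263158 − 0.0909091) = -0.00538278.
Running total after k=1: 87.8638.
Correction k=2: B_{4}/4! · (f^{(3)}(38) − f^{(3)}(11)) = −1/720 · (3.64485e-05 − 0.00150263) = 2.03636e-06.
Running total after k=2: 87.8638.
Correction k=3: B_{6}/6! · (f^{(5)}(38) − f^{(5)}(11)) = 1/30240 · (3.02896e-07 − 0.000149021) = -4.91793e-09.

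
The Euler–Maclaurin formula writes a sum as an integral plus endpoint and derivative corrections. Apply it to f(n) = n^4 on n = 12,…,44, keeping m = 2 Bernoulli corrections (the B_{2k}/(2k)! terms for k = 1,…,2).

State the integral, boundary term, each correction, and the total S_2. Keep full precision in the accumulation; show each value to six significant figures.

∫_12^44 x^4 dx evaluates to 3.29335e+07.
Boundary: ½(f(12) + f(44)) = ½(20736.0 + 3.74810e+06) = 1.88442e+06.
So far: 3.48179e+07.
Correction k=1: B_{2}/2! · (f^{(1)}(44) − f^{(1)}(12)) = 1/12 · (340736 − 6912.00) = 27818.7.
After k=1: 3.48457e+07.
Correction k=2: B_{4}/4! · (f^{(3)}(44) − f^{(3)}(12)) = −1/720 · (1056.00 − 288.000) = -1.06667.

S_2 ≈ 3.48457e+07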